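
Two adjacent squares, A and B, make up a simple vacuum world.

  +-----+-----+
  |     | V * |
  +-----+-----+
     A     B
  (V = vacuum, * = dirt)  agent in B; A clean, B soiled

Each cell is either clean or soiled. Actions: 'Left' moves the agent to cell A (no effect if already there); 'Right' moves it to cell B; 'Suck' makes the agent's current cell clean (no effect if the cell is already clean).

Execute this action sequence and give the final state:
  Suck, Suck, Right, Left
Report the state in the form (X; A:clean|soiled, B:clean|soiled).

t=1 Suck ⇒ (B; A:clean, B:clean)
t=2 Suck ⇒ (B; A:clean, B:clean)
t=3 Right ⇒ (B; A:clean, B:clean)
t=4 Left ⇒ (A; A:clean, B:clean)

(A; A:clean, B:clean)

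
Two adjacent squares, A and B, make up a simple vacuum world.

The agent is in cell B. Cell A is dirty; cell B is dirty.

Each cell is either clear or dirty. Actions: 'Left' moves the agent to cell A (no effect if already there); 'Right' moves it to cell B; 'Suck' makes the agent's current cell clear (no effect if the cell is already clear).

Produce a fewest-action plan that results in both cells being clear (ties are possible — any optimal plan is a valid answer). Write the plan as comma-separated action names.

Suck, Left, Suck

step 1/3 (Suck): loc=B A=dirty B=clear
step 2/3 (Left): loc=A A=dirty B=clear
step 3/3 (Suck): loc=A A=clear B=clear
min 3: Suck B + move + Suck A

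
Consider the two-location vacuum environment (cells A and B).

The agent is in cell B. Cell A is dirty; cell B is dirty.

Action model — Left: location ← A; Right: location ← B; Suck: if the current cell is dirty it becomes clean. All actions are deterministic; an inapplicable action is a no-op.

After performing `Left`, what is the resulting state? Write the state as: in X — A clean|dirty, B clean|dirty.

in A — A dirty, B dirty

start: in B — A dirty, B dirty
step 1/1 (Left): in A — A dirty, B dirty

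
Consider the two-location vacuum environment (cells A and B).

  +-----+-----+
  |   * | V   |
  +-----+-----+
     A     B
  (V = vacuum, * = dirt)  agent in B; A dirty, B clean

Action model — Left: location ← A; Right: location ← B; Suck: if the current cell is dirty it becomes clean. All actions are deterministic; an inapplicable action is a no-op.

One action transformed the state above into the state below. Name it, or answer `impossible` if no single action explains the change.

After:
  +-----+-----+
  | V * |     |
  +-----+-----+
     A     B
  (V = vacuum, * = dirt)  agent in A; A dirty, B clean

Left

try  Left: (A; A:dirty, B:clean)  ← match
try Right: (B; A:dirty, B:clean)
try  Suck: (B; A:dirty, B:clean)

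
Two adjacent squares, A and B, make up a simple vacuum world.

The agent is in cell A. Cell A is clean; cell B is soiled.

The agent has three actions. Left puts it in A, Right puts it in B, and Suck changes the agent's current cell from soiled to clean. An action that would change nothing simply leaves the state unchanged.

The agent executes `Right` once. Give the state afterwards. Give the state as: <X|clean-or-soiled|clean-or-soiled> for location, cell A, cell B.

<B|clean|soiled>

start: <A|clean|soiled>
[1] after Right: <B|clean|soiled>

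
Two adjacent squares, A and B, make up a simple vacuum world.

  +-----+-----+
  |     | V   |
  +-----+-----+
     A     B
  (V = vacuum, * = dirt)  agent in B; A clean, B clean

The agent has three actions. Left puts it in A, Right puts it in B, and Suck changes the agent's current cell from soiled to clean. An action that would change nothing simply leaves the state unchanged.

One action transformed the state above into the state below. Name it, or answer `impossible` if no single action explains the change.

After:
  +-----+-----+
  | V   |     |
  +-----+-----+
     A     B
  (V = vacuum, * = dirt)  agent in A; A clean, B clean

try  Left: in A — A clean, B clean  ← match
try Right: in B — A clean, B clean
try  Suck: in B — A clean, B clean

Left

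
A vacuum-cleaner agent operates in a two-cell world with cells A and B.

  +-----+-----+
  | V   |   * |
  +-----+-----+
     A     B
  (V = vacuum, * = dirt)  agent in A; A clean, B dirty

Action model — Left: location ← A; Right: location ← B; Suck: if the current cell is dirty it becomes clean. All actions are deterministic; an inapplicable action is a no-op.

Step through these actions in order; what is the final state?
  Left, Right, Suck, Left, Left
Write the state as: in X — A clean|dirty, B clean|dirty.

in A — A clean, B clean

t=1 Left ⇒ in A — A clean, B dirty
t=2 Right ⇒ in B — A clean, B dirty
t=3 Suck ⇒ in B — A clean, B clean
t=4 Left ⇒ in A — A clean, B clean
t=5 Left ⇒ in A — A clean, B clean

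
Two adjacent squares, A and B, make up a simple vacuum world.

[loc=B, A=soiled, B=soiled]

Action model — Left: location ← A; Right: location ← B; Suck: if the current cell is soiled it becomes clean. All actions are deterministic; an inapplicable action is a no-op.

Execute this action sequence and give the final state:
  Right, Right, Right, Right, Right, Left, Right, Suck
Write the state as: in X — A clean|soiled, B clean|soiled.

Right (#1): in B — A soiled, B soiled
Right (#2): in B — A soiled, B soiled
Right (#3): in B — A soiled, B soiled
Right (#4): in B — A soiled, B soiled
Right (#5): in B — A soiled, B soiled
Left (#6): in A — A soiled, B soiled
Right (#7): in B — A soiled, B soiled
Suck (#8): in B — A soiled, B clean

in B — A soiled, B clean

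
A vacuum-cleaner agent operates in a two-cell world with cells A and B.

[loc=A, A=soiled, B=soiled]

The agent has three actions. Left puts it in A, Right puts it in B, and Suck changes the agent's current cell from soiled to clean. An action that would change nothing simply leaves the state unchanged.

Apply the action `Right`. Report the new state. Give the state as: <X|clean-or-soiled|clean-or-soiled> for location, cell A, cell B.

start: <A|soiled|soiled>
1. Right → <B|soiled|soiled>

<B|soiled|soiled>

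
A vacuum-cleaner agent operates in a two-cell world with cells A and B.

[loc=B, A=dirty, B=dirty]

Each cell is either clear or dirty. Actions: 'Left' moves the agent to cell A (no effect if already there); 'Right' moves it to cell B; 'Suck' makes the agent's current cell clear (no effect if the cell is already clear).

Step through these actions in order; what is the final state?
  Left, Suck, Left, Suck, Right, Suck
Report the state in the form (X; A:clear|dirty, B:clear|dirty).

(B; A:clear, B:clear)

1) do Left; now (A; A:dirty, B:dirty)
2) do Suck; now (A; A:clear, B:dirty)
3) do Left; now (A; A:clear, B:dirty)
4) do Suck; now (A; A:clear, B:dirty)
5) do Right; now (B; A:clear, B:dirty)
6) do Suck; now (B; A:clear, B:clear)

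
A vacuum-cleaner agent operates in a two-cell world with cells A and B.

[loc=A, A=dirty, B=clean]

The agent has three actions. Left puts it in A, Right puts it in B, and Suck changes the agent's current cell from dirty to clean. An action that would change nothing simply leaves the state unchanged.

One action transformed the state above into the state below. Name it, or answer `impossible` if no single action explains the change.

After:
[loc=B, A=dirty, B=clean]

Right

try  Left: (A; A:dirty, B:clean)
try Right: (B; A:dirty, B:clean)  ← match
try  Suck: (A; A:clean, B:clean)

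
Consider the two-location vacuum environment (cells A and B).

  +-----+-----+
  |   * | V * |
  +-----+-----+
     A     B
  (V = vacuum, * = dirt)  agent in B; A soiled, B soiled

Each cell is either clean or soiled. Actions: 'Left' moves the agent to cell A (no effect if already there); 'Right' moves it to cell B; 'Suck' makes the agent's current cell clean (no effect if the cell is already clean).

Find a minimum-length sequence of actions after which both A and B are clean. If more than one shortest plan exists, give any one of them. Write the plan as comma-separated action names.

Suck, Left, Suck

t=1 Suck ⇒ <B|soiled|clean>
t=2 Left ⇒ <A|soiled|clean>
t=3 Suck ⇒ <A|clean|clean>
min 3: Suck B + move + Suck A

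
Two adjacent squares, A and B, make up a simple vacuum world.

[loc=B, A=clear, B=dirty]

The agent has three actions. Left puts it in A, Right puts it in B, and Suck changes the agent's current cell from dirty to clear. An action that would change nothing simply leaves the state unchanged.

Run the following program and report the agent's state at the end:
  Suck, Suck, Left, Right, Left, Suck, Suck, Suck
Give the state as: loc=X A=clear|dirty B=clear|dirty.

loc=A A=clear B=clear

t=1 Suck ⇒ loc=B A=clear B=clear
t=2 Suck ⇒ loc=B A=clear B=clear
t=3 Left ⇒ loc=A A=clear B=clear
t=4 Right ⇒ loc=B A=clear B=clear
t=5 Left ⇒ loc=A A=clear B=clear
t=6 Suck ⇒ loc=A A=clear B=clear
t=7 Suck ⇒ loc=A A=clear B=clear
t=8 Suck ⇒ loc=A A=clear B=clear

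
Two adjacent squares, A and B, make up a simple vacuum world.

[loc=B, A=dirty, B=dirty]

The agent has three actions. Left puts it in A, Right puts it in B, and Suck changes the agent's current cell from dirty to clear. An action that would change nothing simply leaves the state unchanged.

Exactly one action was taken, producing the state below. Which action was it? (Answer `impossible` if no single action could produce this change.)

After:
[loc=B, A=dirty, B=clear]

Suck

try  Left: loc=A A=dirty B=dirty
try Right: loc=B A=dirty B=dirty
try  Suck: loc=B A=dirty B=clear  ← match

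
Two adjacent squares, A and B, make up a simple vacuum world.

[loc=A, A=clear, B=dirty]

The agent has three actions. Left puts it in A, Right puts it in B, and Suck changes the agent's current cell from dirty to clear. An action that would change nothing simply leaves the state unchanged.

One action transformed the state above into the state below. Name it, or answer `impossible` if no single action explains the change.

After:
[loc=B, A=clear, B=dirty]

try  Left: (A; A:clear, B:dirty)
try Right: (B; A:clear, B:dirty)  ← match
try  Suck: (A; A:clear, B:dirty)

Right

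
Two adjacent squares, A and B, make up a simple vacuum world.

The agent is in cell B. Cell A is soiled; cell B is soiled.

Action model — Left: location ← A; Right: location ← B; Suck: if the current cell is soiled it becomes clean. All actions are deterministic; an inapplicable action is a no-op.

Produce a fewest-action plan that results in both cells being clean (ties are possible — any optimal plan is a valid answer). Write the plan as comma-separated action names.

Suck, Left, Suck

[1] after Suck: loc=B A=soiled B=clean
[2] after Left: loc=A A=soiled B=clean
[3] after Suck: loc=A A=clean B=clean
min 3: Suck B + move + Suck A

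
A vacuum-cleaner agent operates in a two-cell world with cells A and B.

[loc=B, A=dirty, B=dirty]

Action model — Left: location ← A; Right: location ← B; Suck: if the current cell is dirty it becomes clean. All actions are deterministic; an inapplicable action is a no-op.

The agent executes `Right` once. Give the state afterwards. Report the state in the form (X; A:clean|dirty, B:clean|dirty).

start: (B; A:dirty, B:dirty)
1. Right → (B; A:dirty, B:dirty)

(B; A:dirty, B:dirty)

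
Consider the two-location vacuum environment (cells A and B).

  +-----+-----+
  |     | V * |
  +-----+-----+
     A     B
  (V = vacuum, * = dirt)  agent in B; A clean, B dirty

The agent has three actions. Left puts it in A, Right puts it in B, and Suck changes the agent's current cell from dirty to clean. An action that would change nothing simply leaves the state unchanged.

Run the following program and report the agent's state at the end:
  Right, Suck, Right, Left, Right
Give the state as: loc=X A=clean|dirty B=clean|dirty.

1) do Right; now loc=B A=clean B=dirty
2) do Suck; now loc=B A=clean B=clean
3) do Right; now loc=B A=clean B=clean
4) do Left; now loc=A A=clean B=clean
5) do Right; now loc=B A=clean B=clean

loc=B A=clean B=clean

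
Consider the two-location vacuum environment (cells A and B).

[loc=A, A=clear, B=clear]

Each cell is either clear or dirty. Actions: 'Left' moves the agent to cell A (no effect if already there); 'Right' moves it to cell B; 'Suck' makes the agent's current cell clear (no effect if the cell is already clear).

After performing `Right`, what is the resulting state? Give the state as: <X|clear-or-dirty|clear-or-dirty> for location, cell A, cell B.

start: <A|clear|clear>
step 1/1 (Right): <B|clear|clear>

<B|clear|clear>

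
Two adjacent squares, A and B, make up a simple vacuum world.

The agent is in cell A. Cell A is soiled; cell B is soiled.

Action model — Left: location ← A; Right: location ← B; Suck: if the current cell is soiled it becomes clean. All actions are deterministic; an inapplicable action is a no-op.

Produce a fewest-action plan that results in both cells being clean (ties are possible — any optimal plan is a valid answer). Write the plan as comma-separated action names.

Suck (#1): in A — A clean, B soiled
Right (#2): in B — A clean, B soiled
Suck (#3): in B — A clean, B clean
min 3: Suck A + move + Suck B

Suck, Right, Suck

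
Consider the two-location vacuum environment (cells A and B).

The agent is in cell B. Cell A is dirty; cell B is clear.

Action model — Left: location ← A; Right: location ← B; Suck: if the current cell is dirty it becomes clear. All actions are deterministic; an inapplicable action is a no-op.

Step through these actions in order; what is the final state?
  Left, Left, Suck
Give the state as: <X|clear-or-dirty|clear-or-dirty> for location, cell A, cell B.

<A|clear|clear>

Left (#1): <A|dirty|clear>
Left (#2): <A|dirty|clear>
Suck (#3): <A|clear|clear>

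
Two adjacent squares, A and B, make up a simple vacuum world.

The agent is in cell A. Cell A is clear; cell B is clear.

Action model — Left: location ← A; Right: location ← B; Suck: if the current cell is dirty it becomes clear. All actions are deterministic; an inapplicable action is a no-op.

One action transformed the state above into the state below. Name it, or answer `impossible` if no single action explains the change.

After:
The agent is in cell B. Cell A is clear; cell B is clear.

Right

try  Left: <A|clear|clear>
try Right: <B|clear|clear>  ← match
try  Suck: <A|clear|clear>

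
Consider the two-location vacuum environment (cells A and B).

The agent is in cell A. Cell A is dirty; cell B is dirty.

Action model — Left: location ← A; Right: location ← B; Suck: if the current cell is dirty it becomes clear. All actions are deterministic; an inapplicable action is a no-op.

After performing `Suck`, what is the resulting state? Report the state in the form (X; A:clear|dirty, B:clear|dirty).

start: (A; A:dirty, B:dirty)
[1] after Suck: (A; A:clear, B:dirty)

(A; A:clear, B:dirty)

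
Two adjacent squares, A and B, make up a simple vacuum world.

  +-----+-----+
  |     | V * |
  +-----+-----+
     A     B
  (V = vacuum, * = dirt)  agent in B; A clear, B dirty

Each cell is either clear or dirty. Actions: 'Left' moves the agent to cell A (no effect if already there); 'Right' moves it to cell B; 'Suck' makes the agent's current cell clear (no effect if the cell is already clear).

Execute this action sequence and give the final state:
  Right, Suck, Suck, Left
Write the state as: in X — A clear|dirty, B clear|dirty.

[1] after Right: in B — A clear, B dirty
[2] after Suck: in B — A clear, B clear
[3] after Suck: in B — A clear, B clear
[4] after Left: in A — A clear, B clear

in A — A clear, B clear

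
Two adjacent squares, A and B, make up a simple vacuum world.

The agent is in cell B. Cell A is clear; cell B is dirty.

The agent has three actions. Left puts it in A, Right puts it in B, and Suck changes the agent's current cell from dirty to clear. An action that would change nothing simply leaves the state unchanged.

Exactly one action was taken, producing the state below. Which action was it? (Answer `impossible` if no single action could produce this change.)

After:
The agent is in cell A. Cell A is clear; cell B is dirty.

try  Left: (A; A:clear, B:dirty)  ← match
try Right: (B; A:clear, B:dirty)
try  Suck: (B; A:clear, B:clear)

Left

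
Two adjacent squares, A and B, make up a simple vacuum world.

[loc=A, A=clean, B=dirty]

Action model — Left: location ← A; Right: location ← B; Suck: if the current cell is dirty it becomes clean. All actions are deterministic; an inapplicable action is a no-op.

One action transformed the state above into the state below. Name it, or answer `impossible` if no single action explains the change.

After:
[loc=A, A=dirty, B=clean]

impossible

try  Left: in A — A clean, B dirty
try Right: in B — A clean, B dirty
try  Suck: in A — A clean, B dirty
no single action produces the after-state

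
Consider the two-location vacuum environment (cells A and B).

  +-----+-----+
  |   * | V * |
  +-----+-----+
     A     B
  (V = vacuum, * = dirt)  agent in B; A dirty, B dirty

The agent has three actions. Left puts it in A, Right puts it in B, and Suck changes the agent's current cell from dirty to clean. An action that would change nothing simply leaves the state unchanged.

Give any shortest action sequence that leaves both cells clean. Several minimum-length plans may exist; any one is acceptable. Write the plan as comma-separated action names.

t=1 Suck ⇒ (B; A:dirty, B:clean)
t=2 Left ⇒ (A; A:dirty, B:clean)
t=3 Suck ⇒ (A; A:clean, B:clean)
min 3: Suck B + move + Suck A

Suck, Left, Suck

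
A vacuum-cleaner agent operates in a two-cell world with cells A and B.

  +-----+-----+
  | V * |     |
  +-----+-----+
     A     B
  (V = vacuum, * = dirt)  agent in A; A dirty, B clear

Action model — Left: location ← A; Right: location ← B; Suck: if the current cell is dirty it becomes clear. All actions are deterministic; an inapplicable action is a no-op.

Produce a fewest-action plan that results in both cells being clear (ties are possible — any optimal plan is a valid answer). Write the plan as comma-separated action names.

t=1 Suck ⇒ (A; A:clear, B:clear)
min 1: A is dirty, one Suck

Suck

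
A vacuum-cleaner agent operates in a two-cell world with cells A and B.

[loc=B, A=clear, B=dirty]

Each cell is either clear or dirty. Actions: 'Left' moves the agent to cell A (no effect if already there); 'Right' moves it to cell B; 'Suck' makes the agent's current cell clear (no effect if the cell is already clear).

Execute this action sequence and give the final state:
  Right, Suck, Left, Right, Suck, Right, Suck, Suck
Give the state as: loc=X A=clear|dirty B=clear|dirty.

t=1 Right ⇒ loc=B A=clear B=dirty
t=2 Suck ⇒ loc=B A=clear B=clear
t=3 Left ⇒ loc=A A=clear B=clear
t=4 Right ⇒ loc=B A=clear B=clear
t=5 Suck ⇒ loc=B A=clear B=clear
t=6 Right ⇒ loc=B A=clear B=clear
t=7 Suck ⇒ loc=B A=clear B=clear
t=8 Suck ⇒ loc=B A=clear B=clear

loc=B A=clear B=clear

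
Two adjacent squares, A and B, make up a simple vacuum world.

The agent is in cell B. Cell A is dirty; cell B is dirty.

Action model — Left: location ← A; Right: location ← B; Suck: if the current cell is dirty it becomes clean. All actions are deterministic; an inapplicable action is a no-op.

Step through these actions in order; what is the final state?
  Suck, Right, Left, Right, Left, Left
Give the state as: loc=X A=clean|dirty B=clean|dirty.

Suck (#1): loc=B A=dirty B=clean
Right (#2): loc=B A=dirty B=clean
Left (#3): loc=A A=dirty B=clean
Right (#4): loc=B A=dirty B=clean
Left (#5): loc=A A=dirty B=clean
Left (#6): loc=A A=dirty B=clean

loc=A A=dirty B=clean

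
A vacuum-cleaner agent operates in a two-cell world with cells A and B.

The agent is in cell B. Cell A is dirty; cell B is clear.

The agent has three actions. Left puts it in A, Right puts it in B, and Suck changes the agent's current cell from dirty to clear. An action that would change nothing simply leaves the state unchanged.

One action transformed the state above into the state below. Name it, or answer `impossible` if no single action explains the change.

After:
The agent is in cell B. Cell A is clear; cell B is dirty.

impossible

try  Left: <A|dirty|clear>
try Right: <B|dirty|clear>
try  Suck: <B|dirty|clear>
no single action produces the after-state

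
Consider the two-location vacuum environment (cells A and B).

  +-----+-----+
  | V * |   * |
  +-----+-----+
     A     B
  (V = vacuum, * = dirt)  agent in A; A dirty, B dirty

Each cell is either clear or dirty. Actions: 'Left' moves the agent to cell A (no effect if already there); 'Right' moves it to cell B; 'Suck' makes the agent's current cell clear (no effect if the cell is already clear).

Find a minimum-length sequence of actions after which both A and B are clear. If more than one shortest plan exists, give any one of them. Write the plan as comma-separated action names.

Suck, Right, Suck

t=1 Suck ⇒ (A; A:clear, B:dirty)
t=2 Right ⇒ (B; A:clear, B:dirty)
t=3 Suck ⇒ (B; A:clear, B:clear)
min 3: Suck A + move + Suck B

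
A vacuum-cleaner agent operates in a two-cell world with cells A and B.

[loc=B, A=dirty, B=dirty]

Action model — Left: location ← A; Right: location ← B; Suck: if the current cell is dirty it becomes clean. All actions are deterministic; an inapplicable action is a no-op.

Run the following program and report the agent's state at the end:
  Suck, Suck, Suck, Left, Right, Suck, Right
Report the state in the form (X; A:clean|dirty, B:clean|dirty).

(B; A:dirty, B:clean)

[1] after Suck: (B; A:dirty, B:clean)
[2] after Suck: (B; A:dirty, B:clean)
[3] after Suck: (B; A:dirty, B:clean)
[4] after Left: (A; A:dirty, B:clean)
[5] after Right: (B; A:dirty, B:clean)
[6] after Suck: (B; A:dirty, B:clean)
[7] after Right: (B; A:dirty, B:clean)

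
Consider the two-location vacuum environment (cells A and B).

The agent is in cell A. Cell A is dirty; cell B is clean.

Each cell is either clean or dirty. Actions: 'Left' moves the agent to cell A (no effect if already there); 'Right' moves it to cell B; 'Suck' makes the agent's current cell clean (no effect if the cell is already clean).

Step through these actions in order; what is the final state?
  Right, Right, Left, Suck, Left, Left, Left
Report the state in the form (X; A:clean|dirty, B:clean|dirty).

(A; A:clean, B:clean)

[1] after Right: (B; A:dirty, B:clean)
[2] after Right: (B; A:dirty, B:clean)
[3] after Left: (A; A:dirty, B:clean)
[4] after Suck: (A; A:clean, B:clean)
[5] after Left: (A; A:clean, B:clean)
[6] after Left: (A; A:clean, B:clean)
[7] after Left: (A; A:clean, B:clean)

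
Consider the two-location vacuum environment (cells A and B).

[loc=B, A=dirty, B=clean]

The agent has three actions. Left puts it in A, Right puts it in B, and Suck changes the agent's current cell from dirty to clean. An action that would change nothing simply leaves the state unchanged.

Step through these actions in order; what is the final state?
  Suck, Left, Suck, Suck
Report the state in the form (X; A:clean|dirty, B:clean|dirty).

1) do Suck; now (B; A:dirty, B:clean)
2) do Left; now (A; A:dirty, B:clean)
3) do Suck; now (A; A:clean, B:clean)
4) do Suck; now (A; A:clean, B:clean)

(A; A:clean, B:clean)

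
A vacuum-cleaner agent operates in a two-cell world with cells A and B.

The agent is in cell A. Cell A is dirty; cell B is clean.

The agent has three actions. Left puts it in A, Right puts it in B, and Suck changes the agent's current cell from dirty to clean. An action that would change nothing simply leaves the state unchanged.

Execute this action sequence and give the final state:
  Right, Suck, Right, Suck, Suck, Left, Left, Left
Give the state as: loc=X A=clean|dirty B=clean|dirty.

1. Right → loc=B A=dirty B=clean
2. Suck → loc=B A=dirty B=clean
3. Right → loc=B A=dirty B=clean
4. Suck → loc=B A=dirty B=clean
5. Suck → loc=B A=dirty B=clean
6. Left → loc=A A=dirty B=clean
7. Left → loc=A A=dirty B=clean
8. Left → loc=A A=dirty B=clean

loc=A A=dirty B=clean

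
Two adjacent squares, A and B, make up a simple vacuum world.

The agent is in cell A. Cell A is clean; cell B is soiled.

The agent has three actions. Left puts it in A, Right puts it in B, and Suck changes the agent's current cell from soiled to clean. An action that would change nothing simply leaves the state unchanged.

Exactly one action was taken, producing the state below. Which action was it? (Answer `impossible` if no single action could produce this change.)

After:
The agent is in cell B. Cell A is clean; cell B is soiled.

try  Left: in A — A clean, B soiled
try Right: in B — A clean, B soiled  ← match
try  Suck: in A — A clean, B soiled

Right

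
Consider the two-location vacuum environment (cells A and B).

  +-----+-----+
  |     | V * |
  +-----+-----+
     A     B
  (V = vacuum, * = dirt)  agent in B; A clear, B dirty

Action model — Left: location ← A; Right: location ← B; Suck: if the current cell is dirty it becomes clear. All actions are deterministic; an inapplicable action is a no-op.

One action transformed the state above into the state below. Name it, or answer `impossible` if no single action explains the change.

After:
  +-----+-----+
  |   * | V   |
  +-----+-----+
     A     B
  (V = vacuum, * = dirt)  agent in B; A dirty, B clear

impossible

try  Left: (A; A:clear, B:dirty)
try Right: (B; A:clear, B:dirty)
try  Suck: (B; A:clear, B:clear)
no single action produces the after-state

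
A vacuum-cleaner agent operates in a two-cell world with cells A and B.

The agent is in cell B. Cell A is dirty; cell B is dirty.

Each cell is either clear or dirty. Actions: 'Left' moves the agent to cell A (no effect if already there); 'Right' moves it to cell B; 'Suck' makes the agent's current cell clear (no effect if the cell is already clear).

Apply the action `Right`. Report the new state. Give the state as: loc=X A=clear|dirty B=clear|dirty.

loc=B A=dirty B=dirty

start: loc=B A=dirty B=dirty
Right (#1): loc=B A=dirty B=dirty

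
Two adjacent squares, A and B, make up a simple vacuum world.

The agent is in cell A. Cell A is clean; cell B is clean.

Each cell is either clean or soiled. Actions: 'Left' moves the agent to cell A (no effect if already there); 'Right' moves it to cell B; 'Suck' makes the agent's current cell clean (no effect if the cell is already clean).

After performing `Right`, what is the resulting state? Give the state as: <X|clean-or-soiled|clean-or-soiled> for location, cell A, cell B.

start: <A|clean|clean>
1) do Right; now <B|clean|clean>

<B|clean|clean>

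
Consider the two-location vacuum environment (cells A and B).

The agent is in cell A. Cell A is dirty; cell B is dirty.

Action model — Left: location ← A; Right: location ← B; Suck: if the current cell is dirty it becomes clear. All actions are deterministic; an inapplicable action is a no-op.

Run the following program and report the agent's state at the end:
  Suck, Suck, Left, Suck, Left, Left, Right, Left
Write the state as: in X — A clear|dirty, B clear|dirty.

1. Suck → in A — A clear, B dirty
2. Suck → in A — A clear, B dirty
3. Left → in A — A clear, B dirty
4. Suck → in A — A clear, B dirty
5. Left → in A — A clear, B dirty
6. Left → in A — A clear, B dirty
7. Right → in B — A clear, B dirty
8. Left → in A — A clear, B dirty

in A — A clear, B dirty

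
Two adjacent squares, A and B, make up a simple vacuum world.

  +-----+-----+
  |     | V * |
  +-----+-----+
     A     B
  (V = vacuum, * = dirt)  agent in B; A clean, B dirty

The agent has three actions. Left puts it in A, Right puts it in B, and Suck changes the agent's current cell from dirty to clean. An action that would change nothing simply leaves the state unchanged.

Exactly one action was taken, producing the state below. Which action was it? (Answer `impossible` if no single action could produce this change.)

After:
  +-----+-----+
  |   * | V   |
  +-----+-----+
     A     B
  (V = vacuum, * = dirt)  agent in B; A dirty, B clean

try  Left: loc=A A=clean B=dirty
try Right: loc=B A=clean B=dirty
try  Suck: loc=B A=clean B=clean
no single action produces the after-state

impossible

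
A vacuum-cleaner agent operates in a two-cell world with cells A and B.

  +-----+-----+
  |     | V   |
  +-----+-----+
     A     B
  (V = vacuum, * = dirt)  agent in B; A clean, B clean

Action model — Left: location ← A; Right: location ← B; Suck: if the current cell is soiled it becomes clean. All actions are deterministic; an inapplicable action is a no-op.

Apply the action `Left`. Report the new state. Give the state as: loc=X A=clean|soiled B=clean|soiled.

start: loc=B A=clean B=clean
step 1/1 (Left): loc=A A=clean B=clean

loc=A A=clean B=clean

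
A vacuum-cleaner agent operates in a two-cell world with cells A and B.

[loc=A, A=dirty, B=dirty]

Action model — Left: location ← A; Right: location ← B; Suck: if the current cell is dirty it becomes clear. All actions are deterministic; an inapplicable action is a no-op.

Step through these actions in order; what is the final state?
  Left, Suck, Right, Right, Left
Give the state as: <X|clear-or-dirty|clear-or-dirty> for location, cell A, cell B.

<A|clear|dirty>

1) do Left; now <A|dirty|dirty>
2) do Suck; now <A|clear|dirty>
3) do Right; now <B|clear|dirty>
4) do Right; now <B|clear|dirty>
5) do Left; now <A|clear|dirty>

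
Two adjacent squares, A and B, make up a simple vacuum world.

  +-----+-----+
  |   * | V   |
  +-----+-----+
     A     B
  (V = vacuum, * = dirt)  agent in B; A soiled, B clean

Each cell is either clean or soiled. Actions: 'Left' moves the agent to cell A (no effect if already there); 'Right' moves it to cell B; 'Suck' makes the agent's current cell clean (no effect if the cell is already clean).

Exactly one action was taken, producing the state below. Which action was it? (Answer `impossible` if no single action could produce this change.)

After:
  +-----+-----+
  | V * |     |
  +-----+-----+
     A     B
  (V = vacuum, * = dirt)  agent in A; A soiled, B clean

try  Left: loc=A A=soiled B=clean  ← match
try Right: loc=B A=soiled B=clean
try  Suck: loc=B A=soiled B=clean

Left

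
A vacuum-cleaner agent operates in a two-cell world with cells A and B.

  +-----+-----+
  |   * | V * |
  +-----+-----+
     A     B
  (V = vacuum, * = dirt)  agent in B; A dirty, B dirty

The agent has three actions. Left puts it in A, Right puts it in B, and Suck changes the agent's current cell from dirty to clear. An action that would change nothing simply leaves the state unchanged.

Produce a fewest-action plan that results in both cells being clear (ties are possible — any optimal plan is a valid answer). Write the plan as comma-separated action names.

[1] after Suck: in B — A dirty, B clear
[2] after Left: in A — A dirty, B clear
[3] after Suck: in A — A clear, B clear
min 3: Suck B + move + Suck A

Suck, Left, Suck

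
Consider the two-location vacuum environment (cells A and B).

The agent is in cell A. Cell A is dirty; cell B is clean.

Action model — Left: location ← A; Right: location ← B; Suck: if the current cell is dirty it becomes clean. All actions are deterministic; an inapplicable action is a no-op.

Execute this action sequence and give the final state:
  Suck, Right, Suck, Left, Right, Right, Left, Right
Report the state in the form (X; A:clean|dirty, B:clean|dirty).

[1] after Suck: (A; A:clean, B:clean)
[2] after Right: (B; A:clean, B:clean)
[3] after Suck: (B; A:clean, B:clean)
[4] after Left: (A; A:clean, B:clean)
[5] after Right: (B; A:clean, B:clean)
[6] after Right: (B; A:clean, B:clean)
[7] after Left: (A; A:clean, B:clean)
[8] after Right: (B; A:clean, B:clean)

(B; A:clean, B:clean)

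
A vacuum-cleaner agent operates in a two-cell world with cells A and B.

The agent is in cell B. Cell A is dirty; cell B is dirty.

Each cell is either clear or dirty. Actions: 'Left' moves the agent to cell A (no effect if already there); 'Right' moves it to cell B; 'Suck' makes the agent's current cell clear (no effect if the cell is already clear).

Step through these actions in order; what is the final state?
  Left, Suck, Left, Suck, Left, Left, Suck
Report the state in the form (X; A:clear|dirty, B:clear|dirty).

(A; A:clear, B:dirty)

t=1 Left ⇒ (A; A:dirty, B:dirty)
t=2 Suck ⇒ (A; A:clear, B:dirty)
t=3 Left ⇒ (A; A:clear, B:dirty)
t=4 Suck ⇒ (A; A:clear, B:dirty)
t=5 Left ⇒ (A; A:clear, B:dirty)
t=6 Left ⇒ (A; A:clear, B:dirty)
t=7 Suck ⇒ (A; A:clear, B:dirty)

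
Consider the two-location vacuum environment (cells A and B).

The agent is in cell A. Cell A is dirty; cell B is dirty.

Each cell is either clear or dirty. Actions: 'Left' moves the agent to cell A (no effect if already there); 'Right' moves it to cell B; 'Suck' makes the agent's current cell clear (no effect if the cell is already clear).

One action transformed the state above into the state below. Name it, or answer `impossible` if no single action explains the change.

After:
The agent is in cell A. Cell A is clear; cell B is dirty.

try  Left: loc=A A=dirty B=dirty
try Right: loc=B A=dirty B=dirty
try  Suck: loc=A A=clear B=dirty  ← match

Suck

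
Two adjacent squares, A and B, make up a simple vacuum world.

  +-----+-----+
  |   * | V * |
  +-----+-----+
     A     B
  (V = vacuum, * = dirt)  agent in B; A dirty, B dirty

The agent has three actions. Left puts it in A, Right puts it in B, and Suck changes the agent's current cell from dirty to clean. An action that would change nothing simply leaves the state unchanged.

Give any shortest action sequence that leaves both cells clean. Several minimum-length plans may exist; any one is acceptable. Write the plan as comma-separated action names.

1) do Suck; now (B; A:dirty, B:clean)
2) do Left; now (A; A:dirty, B:clean)
3) do Suck; now (A; A:clean, B:clean)
min 3: Suck B + move + Suck A

Suck, Left, Suck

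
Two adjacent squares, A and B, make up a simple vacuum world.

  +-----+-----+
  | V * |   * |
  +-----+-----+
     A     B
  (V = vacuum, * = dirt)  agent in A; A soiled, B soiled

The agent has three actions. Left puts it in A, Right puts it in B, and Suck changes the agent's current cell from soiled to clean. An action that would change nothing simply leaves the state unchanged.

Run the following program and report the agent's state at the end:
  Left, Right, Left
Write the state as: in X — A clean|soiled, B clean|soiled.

t=1 Left ⇒ in A — A soiled, B soiled
t=2 Right ⇒ in B — A soiled, B soiled
t=3 Left ⇒ in A — A soiled, B soiled

in A — A soiled, B soiled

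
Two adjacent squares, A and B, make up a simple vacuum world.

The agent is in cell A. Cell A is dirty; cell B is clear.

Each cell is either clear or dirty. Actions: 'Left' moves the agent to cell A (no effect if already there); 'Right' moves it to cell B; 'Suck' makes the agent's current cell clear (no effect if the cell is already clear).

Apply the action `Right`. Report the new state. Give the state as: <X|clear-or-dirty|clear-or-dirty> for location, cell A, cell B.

start: <A|dirty|clear>
step 1/1 (Right): <B|dirty|clear>

<B|dirty|clear>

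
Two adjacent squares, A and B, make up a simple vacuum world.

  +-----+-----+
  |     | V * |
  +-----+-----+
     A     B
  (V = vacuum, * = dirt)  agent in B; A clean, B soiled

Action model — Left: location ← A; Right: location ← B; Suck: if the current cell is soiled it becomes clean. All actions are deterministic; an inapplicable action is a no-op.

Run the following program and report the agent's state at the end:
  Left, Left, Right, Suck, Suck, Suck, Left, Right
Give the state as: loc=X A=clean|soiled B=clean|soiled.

[1] after Left: loc=A A=clean B=soiled
[2] after Left: loc=A A=clean B=soiled
[3] after Right: loc=B A=clean B=soiled
[4] after Suck: loc=B A=clean B=clean
[5] after Suck: loc=B A=clean B=clean
[6] after Suck: loc=B A=clean B=clean
[7] after Left: loc=A A=clean B=clean
[8] after Right: loc=B A=clean B=clean

loc=B A=clean B=clean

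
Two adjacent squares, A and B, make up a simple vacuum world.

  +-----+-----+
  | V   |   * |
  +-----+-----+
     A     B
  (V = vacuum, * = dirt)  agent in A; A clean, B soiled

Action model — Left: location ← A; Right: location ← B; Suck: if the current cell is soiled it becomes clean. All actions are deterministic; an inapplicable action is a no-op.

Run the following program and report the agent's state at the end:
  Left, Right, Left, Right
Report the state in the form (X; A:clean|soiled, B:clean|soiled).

1) do Left; now (A; A:clean, B:soiled)
2) do Right; now (B; A:clean, B:soiled)
3) do Left; now (A; A:clean, B:soiled)
4) do Right; now (B; A:clean, B:soiled)

(B; A:clean, B:soiled)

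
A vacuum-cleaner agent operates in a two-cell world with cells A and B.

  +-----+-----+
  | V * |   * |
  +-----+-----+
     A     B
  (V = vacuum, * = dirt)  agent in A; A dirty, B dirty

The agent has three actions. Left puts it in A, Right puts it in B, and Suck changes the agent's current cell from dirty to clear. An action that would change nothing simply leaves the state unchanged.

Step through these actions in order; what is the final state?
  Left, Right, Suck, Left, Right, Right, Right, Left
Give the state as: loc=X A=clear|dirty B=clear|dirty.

loc=A A=dirty B=clear

1. Left → loc=A A=dirty B=dirty
2. Right → loc=B A=dirty B=dirty
3. Suck → loc=B A=dirty B=clear
4. Left → loc=A A=dirty B=clear
5. Right → loc=B A=dirty B=clear
6. Right → loc=B A=dirty B=clear
7. Right → loc=B A=dirty B=clear
8. Left → loc=A A=dirty B=clear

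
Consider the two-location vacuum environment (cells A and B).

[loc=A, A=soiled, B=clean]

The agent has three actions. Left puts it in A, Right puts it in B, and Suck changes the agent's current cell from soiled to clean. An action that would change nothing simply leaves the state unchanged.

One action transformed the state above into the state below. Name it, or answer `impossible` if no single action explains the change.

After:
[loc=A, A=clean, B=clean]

try  Left: in A — A soiled, B clean
try Right: in B — A soiled, B clean
try  Suck: in A — A clean, B clean  ← match

Suck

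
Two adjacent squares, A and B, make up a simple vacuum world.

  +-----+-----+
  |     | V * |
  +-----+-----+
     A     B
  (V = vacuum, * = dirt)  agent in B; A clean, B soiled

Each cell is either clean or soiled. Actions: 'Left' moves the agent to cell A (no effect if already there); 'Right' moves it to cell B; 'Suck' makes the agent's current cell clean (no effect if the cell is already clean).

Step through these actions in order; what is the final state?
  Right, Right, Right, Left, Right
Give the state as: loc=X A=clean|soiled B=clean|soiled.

loc=B A=clean B=soiled

1) do Right; now loc=B A=clean B=soiled
2) do Right; now loc=B A=clean B=soiled
3) do Right; now loc=B A=clean B=soiled
4) do Left; now loc=A A=clean B=soiled
5) do Right; now loc=B A=clean B=soiled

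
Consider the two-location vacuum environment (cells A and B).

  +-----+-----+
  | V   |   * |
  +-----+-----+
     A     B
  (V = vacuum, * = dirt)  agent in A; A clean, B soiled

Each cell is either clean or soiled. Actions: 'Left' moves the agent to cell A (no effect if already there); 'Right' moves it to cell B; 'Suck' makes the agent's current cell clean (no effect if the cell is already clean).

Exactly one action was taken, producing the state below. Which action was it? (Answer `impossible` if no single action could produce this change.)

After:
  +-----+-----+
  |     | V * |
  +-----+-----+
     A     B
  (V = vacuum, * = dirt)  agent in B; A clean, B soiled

Right

try  Left: (A; A:clean, B:soiled)
try Right: (B; A:clean, B:soiled)  ← match
try  Suck: (A; A:clean, B:soiled)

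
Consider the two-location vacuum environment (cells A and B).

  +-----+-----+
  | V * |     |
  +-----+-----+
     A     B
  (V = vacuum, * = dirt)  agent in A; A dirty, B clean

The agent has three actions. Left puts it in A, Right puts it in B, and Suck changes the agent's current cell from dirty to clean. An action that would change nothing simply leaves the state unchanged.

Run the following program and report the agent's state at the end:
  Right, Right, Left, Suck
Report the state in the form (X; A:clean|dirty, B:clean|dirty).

[1] after Right: (B; A:dirty, B:clean)
[2] after Right: (B; A:dirty, B:clean)
[3] after Left: (A; A:dirty, B:clean)
[4] after Suck: (A; A:clean, B:clean)

(A; A:clean, B:clean)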